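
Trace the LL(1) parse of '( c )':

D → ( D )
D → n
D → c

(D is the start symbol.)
Stack is shown with the top on the left.

Stack    Input    Action
------------------------
D $      ( c ) $  output D → ( D )
( D ) $  ( c ) $  match '('
D ) $    c ) $    output D → c
c ) $    c ) $    match 'c'
) $      ) $      match ')'
$        $        accept

The string is accepted.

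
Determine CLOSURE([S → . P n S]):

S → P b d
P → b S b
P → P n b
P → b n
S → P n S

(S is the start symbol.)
{ [P → . P n b], [P → . b S b], [P → . b n], [S → . P n S] }

Start with: [S → . P n S]
  [S → . P n S] has the dot before P: add [P → . b S b], [P → . P n b], [P → . b n]
No further items can be added.

CLOSURE = { [P → . P n b], [P → . b S b], [P → . b n], [S → . P n S] }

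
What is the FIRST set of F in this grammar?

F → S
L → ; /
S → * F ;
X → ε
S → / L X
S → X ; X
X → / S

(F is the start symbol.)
{ '*', '/', ';' }

To compute FIRST(F), examine every production with F on the left-hand side, reading each right-hand side left to right until a non-nullable symbol is reached.

FIRST sets of the other non-terminals involved (by the same procedure, iterated to a fixed point):
  FIRST(S) = { '*', '/', ';' }

From F → S:
  - S is a non-terminal: add FIRST(S) \ {ε} = { '*', '/', ';' }
    S is not nullable, so stop

Collecting: FIRST(F) = { '*', '/', ';' }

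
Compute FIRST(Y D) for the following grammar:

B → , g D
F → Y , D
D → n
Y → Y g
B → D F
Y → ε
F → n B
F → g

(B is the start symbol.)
{ 'g', 'n' }

FIRST sets of the non-terminals involved (from the grammar, by fixed-point iteration):
  FIRST(Y) = { 'g', ε }
  FIRST(D) = { 'n' }

To compute FIRST(Y D), process the symbols left to right:
Symbol Y is a non-terminal. Add FIRST(Y) \ {ε} = { 'g' }
Y is nullable (ε ∈ FIRST(Y)), continue to the next symbol.
Symbol D is a non-terminal. Add FIRST(D) \ {ε} = { 'n' }
D is not nullable (ε ∉ FIRST(D)), so stop here.
FIRST(Y D) = { 'g', 'n' }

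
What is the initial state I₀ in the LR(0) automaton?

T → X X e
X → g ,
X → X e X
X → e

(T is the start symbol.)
First, augment the grammar with T' → T
I₀ = CLOSURE({ [T' → . T] }):
  [T' → . T] has the dot before T: add [T → . X X e]
  [T → . X X e] has the dot before X: add [X → . g ,], [X → . X e X], [X → . e]
No further items can be added.

I₀ = { [T → . X X e], [T' → . T], [X → . X e X], [X → . e], [X → . g ,] }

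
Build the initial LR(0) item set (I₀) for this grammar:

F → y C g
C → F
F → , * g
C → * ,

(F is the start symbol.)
First, augment the grammar with F' → F
I₀ = CLOSURE({ [F' → . F] }):
  [F' → . F] has the dot before F: add [F → . y C g], [F → . , * g]
No further items can be added.

I₀ = { [F → . , * g], [F → . y C g], [F' → . F] }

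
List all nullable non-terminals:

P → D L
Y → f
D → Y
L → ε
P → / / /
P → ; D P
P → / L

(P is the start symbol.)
{ 'L' }

ε-productions: L → ε
So L is immediately nullable.
No further non-terminal can be added: every production for the remaining non-terminals contains a terminal or a non-nullable non-terminal.
Nullable = { 'L' }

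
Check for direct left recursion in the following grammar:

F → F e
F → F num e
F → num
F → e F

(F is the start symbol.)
Yes, F is left-recursive

Direct left recursion occurs when N → N α for some non-terminal N (the right-hand side begins with the left-hand side itself).

F → F e: LEFT RECURSIVE (starts with F)
F → F num e: LEFT RECURSIVE (starts with F)
F → num: starts with num
F → e F: starts with e

The grammar has direct left recursion on: F.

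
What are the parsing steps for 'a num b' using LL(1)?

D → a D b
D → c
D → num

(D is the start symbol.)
Stack is shown with the top on the left.

Stack    Input      Action
--------------------------
D $      a num b $  output D → a D b
a D b $  a num b $  match 'a'
D b $    num b $    output D → num
num b $  num b $    match 'num'
b $      b $        match 'b'
$        $          accept

The string is accepted.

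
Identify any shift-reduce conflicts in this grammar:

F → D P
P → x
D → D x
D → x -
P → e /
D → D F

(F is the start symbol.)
Yes — I8: [D → D x .] vs [D → x . -]

Augment with F' → F and build the canonical LR(0) collection (I0 = CLOSURE({[F' → . F]}), then GOTO on every symbol after a dot until no new states appear). It has 10 states:
  I0: { [D → . D F], [D → . D x], [D → . x -], [F → . D P], [F' → . F] }  — shift
  I1: { [D → . D F], [D → . D x], [D → . x -], [D → D . F], [D → D . x], [F → . D P], [F → D . P], [P → . e /], [P → . x] }  — shift
  I2: { [F' → F .] }  — accept
  I3: { [D → x . -] }  — shift
  I4: { [D → x - .] }  — reduce
  I5: { [D → D F .] }  — reduce
  I6: { [F → D P .] }  — reduce
  I7: { [P → e . /] }  — shift
  I8: { [D → D x .], [D → x . -], [P → x .] }  — shift, 2 reduces
  I9: { [P → e / .] }  — reduce

I8 contains reduce items [D → D x .], [P → x .] and shift item [D → x . -] — shift-reduce conflict.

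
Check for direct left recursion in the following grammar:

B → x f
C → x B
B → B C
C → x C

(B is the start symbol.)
Yes, B is left-recursive

Direct left recursion occurs when N → N α for some non-terminal N (the right-hand side begins with the left-hand side itself).

B → x f: starts with x
C → x B: starts with x
B → B C: LEFT RECURSIVE (starts with B)
C → x C: starts with x

The grammar has direct left recursion on: B.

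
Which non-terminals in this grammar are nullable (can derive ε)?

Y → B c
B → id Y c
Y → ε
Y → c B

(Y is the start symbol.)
{ 'Y' }

A non-terminal is nullable if it can derive ε (the empty string): either it has an ε-production, or it has a production whose right-hand side consists entirely of nullable non-terminals.

ε-productions: Y → ε
So Y is immediately nullable.
No further non-terminal can be added: every production for the remaining non-terminals contains a terminal or a non-nullable non-terminal.
Nullable = { 'Y' }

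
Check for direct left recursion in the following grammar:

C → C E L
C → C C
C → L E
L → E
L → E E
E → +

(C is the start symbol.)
Yes, C is left-recursive

Direct left recursion occurs when N → N α for some non-terminal N (the right-hand side begins with the left-hand side itself).

C → C E L: LEFT RECURSIVE (starts with C)
C → C C: LEFT RECURSIVE (starts with C)
C → L E: starts with L
L → E: starts with E
L → E E: starts with E
E → +: starts with '+'

The grammar has direct left recursion on: C.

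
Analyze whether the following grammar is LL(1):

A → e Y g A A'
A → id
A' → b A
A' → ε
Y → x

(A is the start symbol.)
Relevant sets:
  FOLLOW(A') = { $, 'b' }

For A:
  PREDICT(A → e Y g A A') = { 'e' }
  PREDICT(A → id) = { 'id' }
For A':
  PREDICT(A' → b A) = { 'b' }
  PREDICT(A' → ε) = { $, 'b' }
Y has a single production, so nothing to check there.

Conflict found: Predict set conflict for A': { 'b' }
The grammar is NOT LL(1).

Answer: No. Predict set conflict for A': { 'b' }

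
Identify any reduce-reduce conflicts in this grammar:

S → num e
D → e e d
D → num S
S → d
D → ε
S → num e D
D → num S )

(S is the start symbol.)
Augment with S' → S and build the canonical LR(0) collection (I0 = CLOSURE({[S' → . S]}), then GOTO on every symbol after a dot until no new states appear). It has 12 states:
  I0: { [S → . d], [S → . num e D], [S → . num e], [S' → . S] }  — shift
  I1: { [S' → S .] }  — accept
  I2: { [S → d .] }  — reduce
  I3: { [S → num . e D], [S → num . e] }  — shift
  I4: { [D → . e e d], [D → . num S )], [D → . num S], [D → .], [S → num e . D], [S → num e .] }  — shift, 2 reduces
  I5: { [S → num e D .] }  — reduce
  I6: { [D → e . e d] }  — shift
  I7: { [D → num . S )], [D → num . S], [S → . d], [S → . num e D], [S → . num e] }  — shift
  I8: { [D → num S . )], [D → num S .] }  — shift, reduce
  I9: { [D → num S ) .] }  — reduce
  I10: { [D → e e . d] }  — shift
  I11: { [D → e e d .] }  — reduce

I4 contains complete items [D → .], [S → num e .] — reduce-reduce conflict.

Answer: Yes — I4: [D → .] vs [S → num e .]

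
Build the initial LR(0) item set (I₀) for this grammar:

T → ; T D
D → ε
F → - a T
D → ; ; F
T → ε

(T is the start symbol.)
First, augment the grammar with T' → T
I₀ = CLOSURE({ [T' → . T] }):
  [T' → . T] has the dot before T: add [T → . ; T D], [T → .]
No further items can be added.

I₀ = { [T → . ; T D], [T → .], [T' → . T] }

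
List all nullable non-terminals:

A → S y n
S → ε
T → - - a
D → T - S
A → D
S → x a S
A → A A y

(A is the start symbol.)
{ 'S' }

ε-productions: S → ε
So S is immediately nullable.
No further non-terminal can be added: every production for the remaining non-terminals contains a terminal or a non-nullable non-terminal.
Nullable = { 'S' }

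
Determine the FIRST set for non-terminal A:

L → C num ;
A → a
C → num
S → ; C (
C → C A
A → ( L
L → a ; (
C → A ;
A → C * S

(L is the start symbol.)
{ '(', 'a', 'num' }

To compute FIRST(A), examine every production with A on the left-hand side, reading each right-hand side left to right until a non-nullable symbol is reached.

FIRST sets of the other non-terminals involved (by the same procedure, iterated to a fixed point):
  FIRST(C) = { '(', 'a', 'num' }

From A → a:
  - a is a terminal: add 'a' and stop
From A → ( L:
  - '(' is a terminal: add '(' and stop
From A → C * S:
  - C is a non-terminal: add FIRST(C) \ {ε} = { '(', 'a', 'num' }
    C is not nullable, so stop

Collecting: FIRST(A) = { '(', 'a', 'num' }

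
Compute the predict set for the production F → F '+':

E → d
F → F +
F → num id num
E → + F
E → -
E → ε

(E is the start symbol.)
{ 'num' }

PREDICT(F → F '+') = (FIRST(RHS) \ {ε}) ∪ (FOLLOW(F) if ε ∈ FIRST(RHS), i.e. RHS ⇒* ε)
FIRST(F) = { 'num' }
FIRST(F '+') = { 'num' }
ε ∉ FIRST(F '+'), so FOLLOW(F) is not added.
PREDICT(F → F '+') = { 'num' }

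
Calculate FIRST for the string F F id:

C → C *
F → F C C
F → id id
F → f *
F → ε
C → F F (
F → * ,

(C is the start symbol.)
FIRST sets of the non-terminals involved (from the grammar, by fixed-point iteration):
  FIRST(F) = { '(', '*', 'f', 'id', ε }

To compute FIRST(F F id), process the symbols left to right:
Symbol F is a non-terminal. Add FIRST(F) \ {ε} = { '(', '*', 'f', 'id' }
F is nullable (ε ∈ FIRST(F)), continue to the next symbol.
Symbol F is a non-terminal. Add FIRST(F) \ {ε} = { '(', '*', 'f', 'id' }
F is nullable (ε ∈ FIRST(F)), continue to the next symbol.
Symbol id is a terminal. Add 'id' and stop.
FIRST(F F id) = { '(', '*', 'f', 'id' }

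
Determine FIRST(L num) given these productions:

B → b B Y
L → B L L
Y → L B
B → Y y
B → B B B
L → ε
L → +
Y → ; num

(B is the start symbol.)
{ '+', ';', 'b', 'num' }

FIRST sets of the non-terminals involved (from the grammar, by fixed-point iteration):
  FIRST(L) = { '+', ';', 'b', ε }

To compute FIRST(L num), process the symbols left to right:
Symbol L is a non-terminal. Add FIRST(L) \ {ε} = { '+', ';', 'b' }
L is nullable (ε ∈ FIRST(L)), continue to the next symbol.
Symbol num is a terminal. Add 'num' and stop.
FIRST(L num) = { '+', ';', 'b', 'num' }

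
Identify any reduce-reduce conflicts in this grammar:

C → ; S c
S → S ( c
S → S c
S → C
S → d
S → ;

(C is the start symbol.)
Yes — I8: [C → ; S c .] vs [S → S c .]

A reduce-reduce conflict occurs when an LR(0) state has two complete items [A → α .] and [B → β .] — both call for a reduction, and with no lookahead the parser cannot choose between them.

Augment with C' → C and build the canonical LR(0) collection (I0 = CLOSURE({[C' → . C]}), then GOTO on every symbol after a dot until no new states appear). It has 10 states:
  I0: { [C → . ; S c], [C' → . C] }  — shift
  I1: { [C → . ; S c], [C → ; . S c], [S → . ;], [S → . C], [S → . S ( c], [S → . S c], [S → . d] }  — shift
  I2: { [C' → C .] }  — accept
  I3: { [C → . ; S c], [C → ; . S c], [S → . ;], [S → . C], [S → . S ( c], [S → . S c], [S → . d], [S → ; .] }  — shift, reduce
  I4: { [S → C .] }  — reduce
  I5: { [C → ; S . c], [S → S . ( c], [S → S . c] }  — shift
  I6: { [S → d .] }  — reduce
  I7: { [S → S ( . c] }  — shift
  I8: { [C → ; S c .], [S → S c .] }  — 2 reduces
  I9: { [S → S ( c .] }  — reduce

I8 contains complete items [C → ; S c .], [S → S c .] — reduce-reduce conflict.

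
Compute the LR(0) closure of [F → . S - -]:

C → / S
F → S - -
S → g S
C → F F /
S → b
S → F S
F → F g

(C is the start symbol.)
Start with: [F → . S - -]
  [F → . S - -] has the dot before S: add [S → . g S], [S → . b], [S → . F S]
  [S → . F S] has the dot before F: add [F → . F g]
No further items can be added.

CLOSURE = { [F → . F g], [F → . S - -], [S → . F S], [S → . b], [S → . g S] }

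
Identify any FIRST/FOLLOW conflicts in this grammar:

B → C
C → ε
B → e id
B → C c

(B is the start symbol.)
Nullable non-terminals: B, C.
FIRST sets used below: FIRST(C) = { ε }

B: nullable alternative(s) B → C; FOLLOW(B) = { $ }
  B → C: FIRST \ {ε} = { } — this is the only nullable alternative, skip
  B → e id: FIRST \ {ε} = { 'e' } — disjoint from FOLLOW(B)
  B → C c: FIRST \ {ε} = { 'c' } — disjoint from FOLLOW(B)
C has a nullable alternative but only one production, so nothing to check.

No FIRST/FOLLOW conflicts found.

Answer: No FIRST/FOLLOW conflicts.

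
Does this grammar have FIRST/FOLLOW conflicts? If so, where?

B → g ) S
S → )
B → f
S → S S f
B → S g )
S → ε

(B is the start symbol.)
Yes. S → ')' with FOLLOW(S) on { ')' }; S → S S f with FOLLOW(S) on { ')', 'f' }

A FIRST/FOLLOW conflict occurs when a non-terminal N has a nullable alternative N → β (β ⇒* ε) and another alternative N → α with FIRST(α) ∩ FOLLOW(N) ≠ ∅: on such a lookahead the parser cannot decide between expanding α and letting N vanish via β.

Nullable non-terminals: S.
FIRST sets used below: FIRST(S) = { ')', 'f', ε }

S: nullable alternative(s) S → ε; FOLLOW(S) = { $, ')', 'f', 'g' }
  S → ): FIRST \ {ε} = { ')' } — overlaps FOLLOW(S) on { ')' }: CONFLICT
  S → S S f: FIRST \ {ε} = { ')', 'f' } — overlaps FOLLOW(S) on { ')', 'f' }: CONFLICT
  S → ε: FIRST \ {ε} = { } — this is the only nullable alternative, skip

B has no nullable alternative, so no FIRST/FOLLOW check is needed there.

So the grammar has 2 FIRST/FOLLOW conflicts (marked CONFLICT above).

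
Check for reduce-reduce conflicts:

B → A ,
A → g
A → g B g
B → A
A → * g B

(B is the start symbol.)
No reduce-reduce conflicts

A reduce-reduce conflict occurs when an LR(0) state has two complete items [A → α .] and [B → β .] — both call for a reduction, and with no lookahead the parser cannot choose between them.

Augment with B' → B and build the canonical LR(0) collection (I0 = CLOSURE({[B' → . B]}), then GOTO on every symbol after a dot until no new states appear). It has 10 states:
  I0: { [A → . * g B], [A → . g B g], [A → . g], [B → . A ,], [B → . A], [B' → . B] }  — shift
  I1: { [A → * . g B] }  — shift
  I2: { [B → A . ,], [B → A .] }  — shift, reduce
  I3: { [B' → B .] }  — accept
  I4: { [A → . * g B], [A → . g B g], [A → . g], [A → g . B g], [A → g .], [B → . A ,], [B → . A] }  — shift, reduce
  I5: { [A → g B . g] }  — shift
  I6: { [A → g B g .] }  — reduce
  I7: { [B → A , .] }  — reduce
  I8: { [A → * g . B], [A → . * g B], [A → . g B g], [A → . g], [B → . A ,], [B → . A] }  — shift
  I9: { [A → * g B .] }  — reduce

No state contains more than one complete item.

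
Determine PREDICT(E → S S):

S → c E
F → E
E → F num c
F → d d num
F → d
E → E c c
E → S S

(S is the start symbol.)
PREDICT(E → S S) = (FIRST(RHS) \ {ε}) ∪ (FOLLOW(E) if ε ∈ FIRST(RHS), i.e. RHS ⇒* ε)
FIRST(S) = { 'c' }
FIRST(S S) = { 'c' }
ε ∉ FIRST(S S), so FOLLOW(E) is not added.
PREDICT(E → S S) = { 'c' }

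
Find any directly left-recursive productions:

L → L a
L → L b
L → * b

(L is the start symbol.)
Yes, L is left-recursive

Direct left recursion occurs when N → N α for some non-terminal N (the right-hand side begins with the left-hand side itself).

L → L a: LEFT RECURSIVE (starts with L)
L → L b: LEFT RECURSIVE (starts with L)
L → * b: starts with '*'

The grammar has direct left recursion on: L.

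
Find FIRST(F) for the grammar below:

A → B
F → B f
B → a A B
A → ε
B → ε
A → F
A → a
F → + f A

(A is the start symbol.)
To compute FIRST(F), examine every production with F on the left-hand side, reading each right-hand side left to right until a non-nullable symbol is reached.

FIRST sets of the other non-terminals involved (by the same procedure, iterated to a fixed point):
  FIRST(B) = { 'a', ε }

From F → B f:
  - B is a non-terminal: add FIRST(B) \ {ε} = { 'a' }
    B is nullable, so continue to the next symbol
  - f is a terminal: add 'f' and stop
From F → + f A:
  - '+' is a terminal: add '+' and stop

Collecting: FIRST(F) = { '+', 'a', 'f' }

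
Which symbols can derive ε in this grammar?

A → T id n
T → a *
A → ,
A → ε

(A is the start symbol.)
A non-terminal is nullable if it can derive ε (the empty string): either it has an ε-production, or it has a production whose right-hand side consists entirely of nullable non-terminals.

ε-productions: A → ε
So A is immediately nullable.
No further non-terminal can be added: every production for the remaining non-terminals contains a terminal or a non-nullable non-terminal.
Nullable = { 'A' }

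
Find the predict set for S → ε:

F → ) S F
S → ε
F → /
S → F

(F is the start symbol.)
{ ')', '/' }

PREDICT(S → ε) = (FIRST(RHS) \ {ε}) ∪ (FOLLOW(S) if ε ∈ FIRST(RHS), i.e. RHS ⇒* ε)
The right-hand side is ε (FIRST(ε) = { ε }), so the predict set is FOLLOW(S) = { ')', '/' }
PREDICT(S → ε) = { ')', '/' }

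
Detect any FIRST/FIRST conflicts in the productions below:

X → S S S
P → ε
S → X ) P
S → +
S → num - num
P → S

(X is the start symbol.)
A FIRST/FIRST conflict occurs when two productions N → α and N → β for the same non-terminal have FIRST(α) ∩ FIRST(β) ≠ ∅ (with ε ∈ FIRST of a nullable right-hand side, so two nullable alternatives also conflict).

FIRST sets of the non-terminals at (or reachable through a nullable prefix from) the front of some alternative:
  FIRST(S) = { '+', 'num' }
  FIRST(X) = { '+', 'num' }

Productions for P:
  P → ε: FIRST = { ε }
  P → S: FIRST = { '+', 'num' }
Productions for S:
  S → X ) P: FIRST = { '+', 'num' }
  S → +: FIRST = { '+' }
  S → num - num: FIRST = { 'num' }
X has only one production, so no FIRST/FIRST conflict is possible there.

Conflict for S: S → X ) P and S → +
  Overlap: { '+' }
Conflict for S: S → X ) P and S → num - num
  Overlap: { 'num' }

Answer: Yes. S → X ')' P / S → '+' on { '+' }; S → X ')' P / S → num '-' num on { 'num' }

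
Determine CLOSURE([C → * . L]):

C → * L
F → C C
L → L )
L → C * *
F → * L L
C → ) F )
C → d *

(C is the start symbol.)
To compute CLOSURE, for each item [A → α.Bβ] where B is a non-terminal, add [B → .γ] for all productions B → γ; repeat for the newly added items until nothing changes.

Start with: [C → * . L]
  [C → * . L] has the dot before L: add [L → . L )], [L → . C * *]
  [L → . C * *] has the dot before C: add [C → . * L], [C → . ) F )], [C → . d *]
No further items can be added.

CLOSURE = { [C → * . L], [C → . ) F )], [C → . * L], [C → . d *], [L → . C * *], [L → . L )] }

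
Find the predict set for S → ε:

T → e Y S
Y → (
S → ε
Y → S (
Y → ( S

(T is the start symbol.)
{ $, '(' }

PREDICT(S → ε) = (FIRST(RHS) \ {ε}) ∪ (FOLLOW(S) if ε ∈ FIRST(RHS), i.e. RHS ⇒* ε)
The right-hand side is ε (FIRST(ε) = { ε }), so the predict set is FOLLOW(S) = { $, '(' }
PREDICT(S → ε) = { $, '(' }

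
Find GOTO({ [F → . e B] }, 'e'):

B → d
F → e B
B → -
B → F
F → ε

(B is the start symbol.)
{ [B → . -], [B → . F], [B → . d], [F → . e B], [F → .], [F → e . B] }

GOTO(I, 'e') = CLOSURE({ [A → αX.β] : [A → α.Xβ] ∈ I, X = 'e' })

Items with dot before 'e', with the dot advanced:
  [F → . e B] → [F → e . B]
Closure of the advanced items:
  [F → e . B] has the dot before B: add [B → . d], [B → . -], [B → . F]
  [B → . F] has the dot before F: add [F → . e B], [F → .]

GOTO = { [B → . -], [B → . F], [B → . d], [F → . e B], [F → .], [F → e . B] }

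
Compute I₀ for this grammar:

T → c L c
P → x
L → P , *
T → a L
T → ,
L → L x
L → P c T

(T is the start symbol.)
{ [T → . ,], [T → . a L], [T → . c L c], [T' → . T] }

First, augment the grammar with T' → T
I₀ = CLOSURE({ [T' → . T] }):
  [T' → . T] has the dot before T: add [T → . c L c], [T → . a L], [T → . ,]
No further items can be added.

I₀ = { [T → . ,], [T → . a L], [T → . c L c], [T' → . T] }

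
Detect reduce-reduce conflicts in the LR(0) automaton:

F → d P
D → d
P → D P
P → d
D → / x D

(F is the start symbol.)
Yes — I6: [D → d .] vs [P → d .]

A reduce-reduce conflict occurs when an LR(0) state has two complete items [A → α .] and [B → β .] — both call for a reduction, and with no lookahead the parser cannot choose between them.

Augment with F' → F and build the canonical LR(0) collection (I0 = CLOSURE({[F' → . F]}), then GOTO on every symbol after a dot until no new states appear). It has 11 states:
  I0: { [F → . d P], [F' → . F] }  — shift
  I1: { [F' → F .] }  — accept
  I2: { [D → . / x D], [D → . d], [F → d . P], [P → . D P], [P → . d] }  — shift
  I3: { [D → / . x D] }  — shift
  I4: { [D → . / x D], [D → . d], [P → . D P], [P → . d], [P → D . P] }  — shift
  I5: { [F → d P .] }  — reduce
  I6: { [D → d .], [P → d .] }  — 2 reduces
  I7: { [P → D P .] }  — reduce
  I8: { [D → . / x D], [D → . d], [D → / x . D] }  — shift
  I9: { [D → / x D .] }  — reduce
  I10: { [D → d .] }  — reduce

I6 contains complete items [D → d .], [P → d .] — reduce-reduce conflict.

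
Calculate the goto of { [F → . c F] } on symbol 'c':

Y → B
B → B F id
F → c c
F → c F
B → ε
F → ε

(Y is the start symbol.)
{ [F → . c F], [F → . c c], [F → .], [F → c . F] }

GOTO(I, 'c') = CLOSURE({ [A → αX.β] : [A → α.Xβ] ∈ I, X = 'c' })

Items with dot before 'c', with the dot advanced:
  [F → . c F] → [F → c . F]
Closure of the advanced items:
  [F → c . F] has the dot before F: add [F → . c c], [F → . c F], [F → .]

GOTO = { [F → . c F], [F → . c c], [F → .], [F → c . F] }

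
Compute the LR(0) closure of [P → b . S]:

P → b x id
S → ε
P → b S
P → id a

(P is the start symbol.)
To compute CLOSURE, for each item [A → α.Bβ] where B is a non-terminal, add [B → .γ] for all productions B → γ; repeat for the newly added items until nothing changes.

Start with: [P → b . S]
  [P → b . S] has the dot before S: add [S → .]
No further items can be added.

CLOSURE = { [P → b . S], [S → .] }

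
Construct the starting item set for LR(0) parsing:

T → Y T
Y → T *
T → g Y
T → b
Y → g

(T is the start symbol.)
{ [T → . Y T], [T → . b], [T → . g Y], [T' → . T], [Y → . T *], [Y → . g] }

First, augment the grammar with T' → T
I₀ = CLOSURE({ [T' → . T] }):
  [T' → . T] has the dot before T: add [T → . Y T], [T → . g Y], [T → . b]
  [T → . Y T] has the dot before Y: add [Y → . T *], [Y → . g]
No further items can be added.

I₀ = { [T → . Y T], [T → . b], [T → . g Y], [T' → . T], [Y → . T *], [Y → . g] }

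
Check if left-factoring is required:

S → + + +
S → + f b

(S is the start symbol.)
Yes, S has productions with common prefix '+'

Left-factoring is needed when two productions for the same non-terminal
share a common prefix on the right-hand side.

Productions for S:
  S → + + +
  S → + f b

Found common prefix '+' in productions for S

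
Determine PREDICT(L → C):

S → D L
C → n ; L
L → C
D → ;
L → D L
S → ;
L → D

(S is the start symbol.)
{ 'n' }

PREDICT(L → C) = (FIRST(RHS) \ {ε}) ∪ (FOLLOW(L) if ε ∈ FIRST(RHS), i.e. RHS ⇒* ε)
FIRST(C) = { 'n' }
FIRST(C) = { 'n' }
ε ∉ FIRST(C), so FOLLOW(L) is not added.
PREDICT(L → C) = { 'n' }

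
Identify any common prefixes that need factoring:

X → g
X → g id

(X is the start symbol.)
Left-factoring is needed when two productions for the same non-terminal
share a common prefix on the right-hand side.

Productions for X:
  X → g
  X → g id

Found common prefix 'g' in productions for X

Answer: Yes, X has productions with common prefix 'g'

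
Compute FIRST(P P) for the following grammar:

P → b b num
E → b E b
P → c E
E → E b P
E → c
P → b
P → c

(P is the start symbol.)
{ 'b', 'c' }

FIRST sets of the non-terminals involved (from the grammar, by fixed-point iteration):
  FIRST(P) = { 'b', 'c' }

To compute FIRST(P P), process the symbols left to right:
Symbol P is a non-terminal. Add FIRST(P) \ {ε} = { 'b', 'c' }
P is not nullable (ε ∉ FIRST(P)), so stop here.
FIRST(P P) = { 'b', 'c' }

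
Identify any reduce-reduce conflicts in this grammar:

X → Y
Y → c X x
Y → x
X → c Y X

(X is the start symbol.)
A reduce-reduce conflict occurs when an LR(0) state has two complete items [A → α .] and [B → β .] — both call for a reduction, and with no lookahead the parser cannot choose between them.

Augment with X' → X and build the canonical LR(0) collection (I0 = CLOSURE({[X' → . X]}), then GOTO on every symbol after a dot until no new states appear). It has 9 states:
  I0: { [X → . Y], [X → . c Y X], [X' → . X], [Y → . c X x], [Y → . x] }  — shift
  I1: { [X' → X .] }  — accept
  I2: { [X → Y .] }  — reduce
  I3: { [X → . Y], [X → . c Y X], [X → c . Y X], [Y → . c X x], [Y → . x], [Y → c . X x] }  — shift
  I4: { [Y → x .] }  — reduce
  I5: { [Y → c X . x] }  — shift
  I6: { [X → . Y], [X → . c Y X], [X → Y .], [X → c Y . X], [Y → . c X x], [Y → . x] }  — shift, reduce
  I7: { [X → c Y X .] }  — reduce
  I8: { [Y → c X x .] }  — reduce

No state contains more than one complete item.

Answer: No reduce-reduce conflicts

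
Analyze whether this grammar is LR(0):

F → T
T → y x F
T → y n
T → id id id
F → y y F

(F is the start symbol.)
Augment with F' → F and build the canonical LR(0) collection (I0 = CLOSURE({[F' → . F]}), then GOTO on every symbol after a dot until no new states appear). It has 12 states:
  I0: { [F → . T], [F → . y y F], [F' → . F], [T → . id id id], [T → . y n], [T → . y x F] }  — shift
  I1: { [F' → F .] }  — accept
  I2: { [F → T .] }  — reduce
  I3: { [T → id . id id] }  — shift
  I4: { [F → y . y F], [T → y . n], [T → y . x F] }  — shift
  I5: { [T → y n .] }  — reduce
  I6: { [F → . T], [F → . y y F], [T → . id id id], [T → . y n], [T → . y x F], [T → y x . F] }  — shift
  I7: { [F → . T], [F → . y y F], [F → y y . F], [T → . id id id], [T → . y n], [T → . y x F] }  — shift
  I8: { [F → y y F .] }  — reduce
  I9: { [T → y x F .] }  — reduce
  I10: { [T → id id . id] }  — shift
  I11: { [T → id id id .] }  — reduce

Every state is either a pure shift/goto state or contains exactly one complete item and nothing to shift — no conflicts. The grammar is LR(0).

Answer: Yes, the grammar is LR(0)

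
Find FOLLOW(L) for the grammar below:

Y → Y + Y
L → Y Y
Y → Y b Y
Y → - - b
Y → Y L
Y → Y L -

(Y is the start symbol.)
{ $, '+', '-', 'b' }

In Y → Y L: L is at the end, add FOLLOW(Y)
In Y → Y L -: L is followed by '-', add FIRST('-') \ {ε} = { '-' }

The FOLLOW sets referred to above (computed the same way, to a fixed point):
  FOLLOW(Y) = { $, '+', '-', 'b' }

Taking the union: FOLLOW(L) = { $, '+', '-', 'b' }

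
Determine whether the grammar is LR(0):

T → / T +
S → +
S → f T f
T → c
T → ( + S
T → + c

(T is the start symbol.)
Augment with T' → T and build the canonical LR(0) collection (I0 = CLOSURE({[T' → . T]}), then GOTO on every symbol after a dot until no new states appear). It has 15 states:
  I0: { [T → . ( + S], [T → . + c], [T → . / T +], [T → . c], [T' → . T] }  — shift
  I1: { [T → ( . + S] }  — shift
  I2: { [T → + . c] }  — shift
  I3: { [T → . ( + S], [T → . + c], [T → . / T +], [T → . c], [T → / . T +] }  — shift
  I4: { [T' → T .] }  — accept
  I5: { [T → c .] }  — reduce
  I6: { [T → / T . +] }  — shift
  I7: { [T → / T + .] }  — reduce
  I8: { [T → + c .] }  — reduce
  I9: { [S → . +], [S → . f T f], [T → ( + . S] }  — shift
  I10: { [S → + .] }  — reduce
  I11: { [T → ( + S .] }  — reduce
  I12: { [S → f . T f], [T → . ( + S], [T → . + c], [T → . / T +], [T → . c] }  — shift
  I13: { [S → f T . f] }  — shift
  I14: { [S → f T f .] }  — reduce

Every state is either a pure shift/goto state or contains exactly one complete item and nothing to shift — no conflicts. The grammar is LR(0).

Answer: Yes, the grammar is LR(0)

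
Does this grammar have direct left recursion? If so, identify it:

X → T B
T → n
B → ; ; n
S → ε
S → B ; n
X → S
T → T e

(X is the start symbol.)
Direct left recursion occurs when N → N α for some non-terminal N (the right-hand side begins with the left-hand side itself).

X → T B: starts with T
T → n: starts with n
B → ; ; n: starts with ';'
S → ε: starts with ε
S → B ; n: starts with B
X → S: starts with S
T → T e: LEFT RECURSIVE (starts with T)

The grammar has direct left recursion on: T.

Answer: Yes, T is left-recursive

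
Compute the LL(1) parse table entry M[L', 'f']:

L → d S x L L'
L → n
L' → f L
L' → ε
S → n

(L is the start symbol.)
L' → f L, L' → ε

To find M[L', 'f'], we find productions for L' where 'f' is in the predict set (PREDICT(N → α) = (FIRST(α) \ {ε}) ∪ (FOLLOW(N) if α ⇒* ε)).

Relevant sets:
  FOLLOW(L') = { $, 'f' }

L' → f L: PREDICT = { 'f' }
  'f' is in predict set, so this production goes in M[L', 'f']
L' → ε: PREDICT = { $, 'f' }
  'f' is in predict set, so this production goes in M[L', 'f']

M[L', 'f'] = L' → f L, L' → ε  (a multiply-defined cell — the grammar is not LL(1))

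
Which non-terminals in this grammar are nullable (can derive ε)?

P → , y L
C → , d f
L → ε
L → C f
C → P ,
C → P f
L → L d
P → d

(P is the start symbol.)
{ 'L' }

A non-terminal is nullable if it can derive ε (the empty string): either it has an ε-production, or it has a production whose right-hand side consists entirely of nullable non-terminals.

ε-productions: L → ε
So L is immediately nullable.
No further non-terminal can be added: every production for the remaining non-terminals contains a terminal or a non-nullable non-terminal.
Nullable = { 'L' }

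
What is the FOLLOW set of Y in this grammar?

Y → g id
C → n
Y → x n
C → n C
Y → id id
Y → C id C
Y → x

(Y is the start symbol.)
{ $ }

Y is the start symbol, so $ ∈ FOLLOW(Y).
Y does not occur on any right-hand side.

Taking the union: FOLLOW(Y) = { $ }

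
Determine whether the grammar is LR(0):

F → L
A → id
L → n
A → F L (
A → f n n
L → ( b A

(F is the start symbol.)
Yes, the grammar is LR(0)

A grammar is LR(0) if no state in the canonical LR(0) collection has:
  - both a shift item (dot before a terminal) and a complete item (shift-reduce conflict), or
  - two or more complete items (reduce-reduce conflict; the accept item [F' → F .] counts as a complete item here).

Augment with F' → F and build the canonical LR(0) collection (I0 = CLOSURE({[F' → . F]}), then GOTO on every symbol after a dot until no new states appear). It has 14 states:
  I0: { [F → . L], [F' → . F], [L → . ( b A], [L → . n] }  — shift
  I1: { [L → ( . b A] }  — shift
  I2: { [F' → F .] }  — accept
  I3: { [F → L .] }  — reduce
  I4: { [L → n .] }  — reduce
  I5: { [A → . F L (], [A → . f n n], [A → . id], [F → . L], [L → ( b . A], [L → . ( b A], [L → . n] }  — shift
  I6: { [L → ( b A .] }  — reduce
  I7: { [A → F . L (], [L → . ( b A], [L → . n] }  — shift
  I8: { [A → f . n n] }  — shift
  I9: { [A → id .] }  — reduce
  I10: { [A → f n . n] }  — shift
  I11: { [A → f n n .] }  — reduce
  I12: { [A → F L . (] }  — shift
  I13: { [A → F L ( .] }  — reduce

Every state is either a pure shift/goto state or contains exactly one complete item and nothing to shift — no conflicts. The grammar is LR(0).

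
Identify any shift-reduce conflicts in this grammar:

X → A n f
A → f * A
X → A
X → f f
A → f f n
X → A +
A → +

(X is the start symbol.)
Yes — I2: [X → A .] vs [X → A . +]; I6: [X → f f .] vs [A → f f . n]

A shift-reduce conflict occurs when an LR(0) state has both:
  - a complete (reduce) item [A → α .] (dot at the end), and
  - a shift item [B → β . c γ] (dot before a terminal).

Augment with X' → X and build the canonical LR(0) collection (I0 = CLOSURE({[X' → . X]}), then GOTO on every symbol after a dot until no new states appear). It has 14 states:
  I0: { [A → . +], [A → . f * A], [A → . f f n], [X → . A +], [X → . A n f], [X → . A], [X → . f f], [X' → . X] }  — shift
  I1: { [A → + .] }  — reduce
  I2: { [X → A . +], [X → A . n f], [X → A .] }  — shift, reduce
  I3: { [X' → X .] }  — accept
  I4: { [A → f . * A], [A → f . f n], [X → f . f] }  — shift
  I5: { [A → . +], [A → . f * A], [A → . f f n], [A → f * . A] }  — shift
  I6: { [A → f f . n], [X → f f .] }  — shift, reduce
  I7: { [A → f f n .] }  — reduce
  I8: { [A → f * A .] }  — reduce
  I9: { [A → f . * A], [A → f . f n] }  — shift
  I10: { [A → f f . n] }  — shift
  I11: { [X → A + .] }  — reduce
  I12: { [X → A n . f] }  — shift
  I13: { [X → A n f .] }  — reduce

I2 contains reduce item [X → A .] and shift items [X → A . +], [X → A . n f] — shift-reduce conflict.
I6 contains reduce item [X → f f .] and shift item [A → f f . n] — shift-reduce conflict.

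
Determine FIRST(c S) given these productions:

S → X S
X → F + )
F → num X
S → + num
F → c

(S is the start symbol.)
To compute FIRST(c S), process the symbols left to right:
Symbol c is a terminal. Add 'c' and stop.
FIRST(c S) = { 'c' }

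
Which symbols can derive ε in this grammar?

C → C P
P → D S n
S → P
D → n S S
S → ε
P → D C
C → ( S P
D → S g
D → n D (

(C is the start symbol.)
{ 'S' }

ε-productions: S → ε
So S is immediately nullable.
No further non-terminal can be added: every production for the remaining non-terminals contains a terminal or a non-nullable non-terminal.
Nullable = { 'S' }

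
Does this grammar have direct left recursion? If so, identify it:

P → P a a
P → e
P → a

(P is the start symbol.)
P → P a a: LEFT RECURSIVE (starts with P)
P → e: starts with e
P → a: starts with a

The grammar has direct left recursion on: P.

Answer: Yes, P is left-recursive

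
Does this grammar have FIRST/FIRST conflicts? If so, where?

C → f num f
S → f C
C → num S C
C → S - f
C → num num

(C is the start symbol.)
FIRST sets of the non-terminals at (or reachable through a nullable prefix from) the front of some alternative:
  FIRST(S) = { 'f' }

Productions for C:
  C → f num f: FIRST = { 'f' }
  C → num S C: FIRST = { 'num' }
  C → S - f: FIRST = { 'f' }
  C → num num: FIRST = { 'num' }
S has only one production, so no FIRST/FIRST conflict is possible there.

Conflict for C: C → f num f and C → S - f
  Overlap: { 'f' }
Conflict for C: C → num S C and C → num num
  Overlap: { 'num' }

Answer: Yes. C → f num f / C → S '-' f on { 'f' }; C → num S C / C → num num on { 'num' }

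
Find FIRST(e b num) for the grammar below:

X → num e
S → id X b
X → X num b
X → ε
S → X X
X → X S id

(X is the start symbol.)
{ 'e' }

To compute FIRST(e b num), process the symbols left to right:
Symbol e is a terminal. Add 'e' and stop.
FIRST(e b num) = { 'e' }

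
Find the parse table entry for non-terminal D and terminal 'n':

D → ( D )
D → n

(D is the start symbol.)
To find M[D, 'n'], we find productions for D where 'n' is in the predict set (PREDICT(N → α) = (FIRST(α) \ {ε}) ∪ (FOLLOW(N) if α ⇒* ε)).

D → ( D ): PREDICT = { '(' }
D → n: PREDICT = { 'n' }
  'n' is in predict set, so this production goes in M[D, 'n']

M[D, 'n'] = D → n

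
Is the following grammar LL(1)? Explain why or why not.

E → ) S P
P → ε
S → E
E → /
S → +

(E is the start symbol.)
Yes, the grammar is LL(1).

Relevant sets:
  FIRST(E) = { ')', '/' }

For E:
  PREDICT(E → ')' S P) = { ')' }
  PREDICT(E → '/') = { '/' }
For S:
  PREDICT(S → E) = { ')', '/' }
  PREDICT(S → '+') = { '+' }
P has a single production, so nothing to check there.

All predict sets are disjoint. The grammar IS LL(1).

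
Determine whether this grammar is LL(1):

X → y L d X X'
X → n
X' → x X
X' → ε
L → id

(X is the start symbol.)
Relevant sets:
  FOLLOW(X') = { $, 'x' }

For X:
  PREDICT(X → y L d X X') = { 'y' }
  PREDICT(X → n) = { 'n' }
For X':
  PREDICT(X' → x X) = { 'x' }
  PREDICT(X' → ε) = { $, 'x' }
L has a single production, so nothing to check there.

Conflict found: Predict set conflict for X': { 'x' }
The grammar is NOT LL(1).

Answer: No. Predict set conflict for X': { 'x' }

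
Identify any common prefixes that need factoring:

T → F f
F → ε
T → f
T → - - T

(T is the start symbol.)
No, left-factoring is not needed

Left-factoring is needed when two productions for the same non-terminal
share a common prefix on the right-hand side.

Productions for T:
  T → F f
  T → f
  T → - - T

No common prefixes found.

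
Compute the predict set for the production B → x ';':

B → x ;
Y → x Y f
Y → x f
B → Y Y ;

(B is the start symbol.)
PREDICT(B → x ';') = (FIRST(RHS) \ {ε}) ∪ (FOLLOW(B) if ε ∈ FIRST(RHS), i.e. RHS ⇒* ε)
FIRST(x ';') = { 'x' }
ε ∉ FIRST(x ';'), so FOLLOW(B) is not added.
PREDICT(B → x ';') = { 'x' }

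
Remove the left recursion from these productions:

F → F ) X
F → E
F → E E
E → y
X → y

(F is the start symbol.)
F → E F'
F → E E F'
F' → ) X F'
F' → ε
E → y
X → y

F is directly left-recursive. The standard transformation for
  A → A α₁ | ... | A α_m | β₁ | ... | β_n
is
  A  → β₁ A' | ... | β_n A'
  A' → α₁ A' | ... | α_m A' | ε

F → E becomes F → E F'
F → E E becomes F → E E F'
F → F ) X becomes F' → ) X F'
Add F' → ε

Productions for other non-terminals are unchanged:
  E → y
  X → y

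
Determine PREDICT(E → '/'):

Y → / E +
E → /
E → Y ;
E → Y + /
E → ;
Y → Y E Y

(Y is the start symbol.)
{ '/' }

PREDICT(E → '/') = (FIRST(RHS) \ {ε}) ∪ (FOLLOW(E) if ε ∈ FIRST(RHS), i.e. RHS ⇒* ε)
FIRST('/') = { '/' }
ε ∉ FIRST('/'), so FOLLOW(E) is not added.
PREDICT(E → '/') = { '/' }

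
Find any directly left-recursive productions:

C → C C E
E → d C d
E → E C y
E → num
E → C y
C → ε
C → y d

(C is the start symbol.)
Yes, C, E are left-recursive

C → C C E: LEFT RECURSIVE (starts with C)
E → d C d: starts with d
E → E C y: LEFT RECURSIVE (starts with E)
E → num: starts with num
E → C y: starts with C
C → ε: starts with ε
C → y d: starts with y

The grammar has direct left recursion on: C, E.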